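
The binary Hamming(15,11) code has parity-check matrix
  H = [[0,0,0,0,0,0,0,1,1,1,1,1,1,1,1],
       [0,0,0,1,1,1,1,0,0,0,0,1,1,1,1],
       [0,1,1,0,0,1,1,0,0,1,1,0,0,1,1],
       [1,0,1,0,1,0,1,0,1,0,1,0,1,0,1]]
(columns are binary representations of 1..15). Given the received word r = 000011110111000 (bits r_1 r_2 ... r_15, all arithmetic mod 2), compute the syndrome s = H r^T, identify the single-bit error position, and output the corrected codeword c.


s = (0, 0, 0, 1)^T, error position = 1, corrected codeword c = 100011110111000

Compute s = H r^T mod 2 one row at a time:
  s_1 = 1 + 0 + 1 + 1 + 1 + 0 + 0 + 0 = 4 ≡ 0 (mod 2).
  s_2 = 0 + 1 + 1 + 1 + 1 + 0 + 0 + 0 = 4 ≡ 0 (mod 2).
  s_3 = 0 + 0 + 1 + 1 + 1 + 1 + 0 + 0 = 4 ≡ 0 (mod 2).
  s_4 = 0 + 0 + 1 + 1 + 0 + 1 + 0 + 0 = 3 ≡ 1 (mod 2).
s = (0, 0, 0, 1)^T — this equals column 1 of H (binary 0001), so error is at position 1.
Correct: flip bit 1 of r = 000011110111000 to get c = 100011110111000.


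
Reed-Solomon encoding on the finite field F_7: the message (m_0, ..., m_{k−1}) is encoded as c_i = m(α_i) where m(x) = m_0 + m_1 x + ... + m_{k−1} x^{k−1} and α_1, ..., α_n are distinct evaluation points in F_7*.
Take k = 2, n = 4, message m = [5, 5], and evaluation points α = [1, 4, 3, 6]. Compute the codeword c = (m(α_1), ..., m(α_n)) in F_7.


c = [3, 4, 6, 0]

Message polynomial: m(x) = 5 + 5·x (mod 7).
For each evaluation point α_i, compute m(α_i) mod 7:
  α_1 = 1: Horner steps 5 → 3, so m(1) = 3.
  α_2 = 4: Horner steps 5 → 4, so m(4) = 4.
  α_3 = 3: Horner steps 5 → 6, so m(3) = 6.
  α_4 = 6: Horner steps 5 → 0, so m(6) = 0.
Codeword c = [3, 4, 6, 0] ∈ F_7^4.


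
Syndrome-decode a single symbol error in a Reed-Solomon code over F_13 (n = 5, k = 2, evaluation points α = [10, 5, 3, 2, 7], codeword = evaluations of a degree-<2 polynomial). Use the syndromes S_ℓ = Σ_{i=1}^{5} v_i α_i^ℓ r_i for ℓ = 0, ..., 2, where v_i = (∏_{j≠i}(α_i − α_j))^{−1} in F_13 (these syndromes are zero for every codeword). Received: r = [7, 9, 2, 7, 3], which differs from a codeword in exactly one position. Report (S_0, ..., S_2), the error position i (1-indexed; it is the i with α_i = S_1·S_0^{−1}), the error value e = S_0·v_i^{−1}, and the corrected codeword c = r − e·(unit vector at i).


S = (5, 10, 7), error at position 4, error magnitude e = 2, c = [7, 9, 2, 5, 3].

Step 1: column multipliers v_i = (∏_{j≠i}(α_i − α_j))^{−1} mod 13.
  i = 1 (α = 10): (10−5)(10−3)(10−2)(10−7) = 5·7·8·3 = 840 ≡ 8, so v_1 = 8^{−1} = 5 (mod 13).
  i = 2 (α = 5): (5−10)(5−3)(5−2)(5−7) = (−5)·2·3·(−2) = 60 ≡ 8, so v_2 = 8^{−1} = 5 (mod 13).
  i = 3 (α = 3): (3−10)(3−5)(3−2)(3−7) = (−7)·(−2)·1·(−4) = −56 ≡ 9, so v_3 = 9^{−1} = 3 (mod 13).
  i = 4 (α = 2): (2−10)(2−5)(2−3)(2−7) = (−8)·(−3)·(−1)·(−5) = 120 ≡ 3, so v_4 = 3^{−1} = 9 (mod 13).
  i = 5 (α = 7): (7−10)(7−5)(7−3)(7−2) = (−3)·2·4·5 = −120 ≡ 10, so v_5 = 10^{−1} = 4 (mod 13).
  v = [5, 5, 3, 9, 4].
Step 2: syndromes of r = [7, 9, 2, 7, 3] (all sums mod 13).
  S_0 = Σ v_i r_i = 5·7 + 5·9 + 3·2 + 9·7 + 4·3 = 161 ≡ 5.
  S_1 = Σ v_i α_i r_i = 5·10·7 + 5·5·9 + 3·3·2 + 9·2·7 + 4·7·3 = 803 ≡ 10.
  α_i^2 mod 13 = [9, 12, 9, 4, 10].
  S_2 = Σ v_i α_i^2 r_i = 5·9·7 + 5·12·9 + 3·9·2 + 9·4·7 + 4·10·3 = 1281 ≡ 7.
  S = (5, 10, 7) ≠ 0, so r is not a codeword (an error is present).
Step 3: locate the error. For a single error e at position i, S_ℓ = v_i·e·α_i^ℓ, so α_err = S_1/S_0.
  S_0^{−1} = 5^{−1} = 8 (mod 13), so α_err = 10·8 = 80 ≡ 2 = α_4. Error position i = 4.
  Consistency check: S_2/S_1 = 7·4 = 28 ≡ 2 = α_err ✓ (single-error assumption holds).
Step 4: error magnitude e = S_0/v_4 = S_0·∏_{j≠4}(α_4 − α_j) = 5·3 = 15 ≡ 2 (mod 13).
Step 5: correct position 4: c_4 = r_4 − e = 7 − 2 ≡ 5 (mod 13). Hence c = [7, 9, 2, 5, 3].
  Check: interpolating c through the α_i gives m(x) = 11 + 10·x (degree < 2) with m(α_i) = c_i for every i, so c is indeed a codeword.


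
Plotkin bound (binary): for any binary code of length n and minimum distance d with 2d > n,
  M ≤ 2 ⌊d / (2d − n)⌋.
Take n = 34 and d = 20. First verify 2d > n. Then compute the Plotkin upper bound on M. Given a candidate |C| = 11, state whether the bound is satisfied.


Plotkin bound M ≤ 6; given |C| = 11 > bound (violated).

Check applicability: 2d = 40, n = 34.
2d − n = 6 > 0, so Plotkin applies.
Compute d/(2d−n) = 20/6 ≈ 3.3333.
⌊d/(2d−n)⌋ = 3.
Plotkin bound: M ≤ 2·3 = 6.
Given |C| = 11, check: VIOLATED.
This |C| is above the Plotkin bound, so no binary code with n = 34, d = 20 and 11 codewords exists.


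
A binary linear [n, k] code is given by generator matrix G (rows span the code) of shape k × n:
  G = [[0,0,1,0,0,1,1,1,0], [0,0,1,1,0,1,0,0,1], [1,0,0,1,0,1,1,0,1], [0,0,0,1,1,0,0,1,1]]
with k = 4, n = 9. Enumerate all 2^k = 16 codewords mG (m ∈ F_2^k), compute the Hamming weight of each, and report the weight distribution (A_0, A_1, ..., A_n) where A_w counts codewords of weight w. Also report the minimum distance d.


Weight distribution: A_0 = 1, A_2 = 1, A_3 = 3, A_4 = 5, A_5 = 4, A_6 = 1, A_7 = 1. Minimum distance d = 2.

Enumerate all 2^4 = 16 messages m ∈ F_2^4.
For each, compute codeword c = mG in F_2^9, then tally its weight.
  m = 0000 → c = 000000000, weight = 0.
  m = 1000 → c = 001001110, weight = 4.
  m = 0100 → c = 001101001, weight = 4.
  m = 1100 → c = 000100111, weight = 4.
  m = 0010 → c = 100101101, weight = 5.
  m = 1010 → c = 101100011, weight = 5.
  m = 0110 → c = 101000100, weight = 3.
  m = 1110 → c = 100001010, weight = 3.
  m = 0001 → c = 000110011, weight = 4.
  m = 1001 → c = 001111101, weight = 6.
  m = 0101 → c = 001011010, weight = 4.
  m = 1101 → c = 000010100, weight = 2.
  m = 0011 → c = 100011110, weight = 5.
  m = 1011 → c = 101010000, weight = 3.
  m = 0111 → c = 101110111, weight = 7.
  m = 1111 → c = 100111001, weight = 5.
Tally weights:
  weight 0: 1 codewords.
  weight 2: 1 codewords.
  weight 3: 3 codewords.
  weight 4: 5 codewords.
  weight 5: 4 codewords.
  weight 6: 1 codewords.
  weight 7: 1 codewords.
Minimum distance d = smallest w > 0 with A_w > 0 = 2.
Sanity: Σ A_w = 16 = 2^4 = 16 ✓.


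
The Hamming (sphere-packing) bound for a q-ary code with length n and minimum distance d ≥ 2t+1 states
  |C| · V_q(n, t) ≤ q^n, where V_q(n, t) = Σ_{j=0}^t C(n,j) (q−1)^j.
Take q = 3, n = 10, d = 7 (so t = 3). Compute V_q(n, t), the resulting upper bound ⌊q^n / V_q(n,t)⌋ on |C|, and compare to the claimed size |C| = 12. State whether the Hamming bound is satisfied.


V_q(n, t) = 1161, q^n = 59049, Hamming bound = 50, |C| = 12 ≤ bound (satisfied).

Step 1: Compute V_q(n, t) = Σ_{j=0}^3 C(n, j) (q−1)^j.
  j = 0: C(10,0)·(2)^0 = 1·1 = 1.
  j = 1: C(10,1)·(2)^1 = 10·2 = 20.
  j = 2: C(10,2)·(2)^2 = 45·4 = 180.
  j = 3: C(10,3)·(2)^3 = 120·8 = 960.
  V_q(n, t) = 1 + 20 + 180 + 960 = 1161.
Step 2: q^n = 3^10 = 59049.
Step 3: Hamming bound ⌊q^n / V_q(n,t)⌋ = ⌊59049/1161⌋ = 50.
Step 4: Compare |C| = 12 to 50: satisfied.
The claimed |C| lies below the Hamming bound.


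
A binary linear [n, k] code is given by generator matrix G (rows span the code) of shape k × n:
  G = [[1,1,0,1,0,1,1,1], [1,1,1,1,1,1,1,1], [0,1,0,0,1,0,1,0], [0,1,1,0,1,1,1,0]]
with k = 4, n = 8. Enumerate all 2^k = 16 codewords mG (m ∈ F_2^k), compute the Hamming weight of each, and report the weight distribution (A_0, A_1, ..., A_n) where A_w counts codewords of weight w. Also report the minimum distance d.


Weight distribution: A_0 = 1, A_2 = 3, A_3 = 4, A_5 = 4, A_6 = 3, A_8 = 1. Minimum distance d = 2.

Enumerate all 2^4 = 16 messages m ∈ F_2^4.
For each, compute codeword c = mG in F_2^8, then tally its weight.
  m = 0000 → c = 00000000, weight = 0.
  m = 1000 → c = 11010111, weight = 6.
  m = 0100 → c = 11111111, weight = 8.
  m = 1100 → c = 00101000, weight = 2.
  m = 0010 → c = 01001010, weight = 3.
  m = 1010 → c = 10011101, weight = 5.
  m = 0110 → c = 10110101, weight = 5.
  m = 1110 → c = 01100010, weight = 3.
  m = 0001 → c = 01101110, weight = 5.
  m = 1001 → c = 10111001, weight = 5.
  m = 0101 → c = 10010001, weight = 3.
  m = 1101 → c = 01000110, weight = 3.
  m = 0011 → c = 00100100, weight = 2.
  m = 1011 → c = 11110011, weight = 6.
  m = 0111 → c = 11011011, weight = 6.
  m = 1111 → c = 00001100, weight = 2.
Tally weights:
  weight 0: 1 codewords.
  weight 2: 3 codewords.
  weight 3: 4 codewords.
  weight 5: 4 codewords.
  weight 6: 3 codewords.
  weight 8: 1 codewords.
Minimum distance d = smallest w > 0 with A_w > 0 = 2.
Sanity: Σ A_w = 16 = 2^4 = 16 ✓.


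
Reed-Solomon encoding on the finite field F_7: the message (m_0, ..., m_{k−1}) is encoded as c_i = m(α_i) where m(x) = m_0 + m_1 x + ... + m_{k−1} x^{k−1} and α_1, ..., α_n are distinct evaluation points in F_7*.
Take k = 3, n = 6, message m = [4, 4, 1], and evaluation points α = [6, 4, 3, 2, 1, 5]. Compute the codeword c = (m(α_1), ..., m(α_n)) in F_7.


c = [1, 1, 4, 2, 2, 0]

Message polynomial: m(x) = 4 + 4·x + 1·x^2 (mod 7).
For each evaluation point α_i, compute m(α_i) mod 7:
  α_1 = 6: Horner steps 1 → 3 → 1, so m(6) = 1.
  α_2 = 4: Horner steps 1 → 1 → 1, so m(4) = 1.
  α_3 = 3: Horner steps 1 → 0 → 4, so m(3) = 4.
  α_4 = 2: Horner steps 1 → 6 → 2, so m(2) = 2.
  α_5 = 1: Horner steps 1 → 5 → 2, so m(1) = 2.
  α_6 = 5: Horner steps 1 → 2 → 0, so m(5) = 0.
Codeword c = [1, 1, 4, 2, 2, 0] ∈ F_7^6.


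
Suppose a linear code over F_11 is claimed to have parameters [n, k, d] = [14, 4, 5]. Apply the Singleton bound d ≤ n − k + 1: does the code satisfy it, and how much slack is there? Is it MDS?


Singleton RHS = n − k + 1 = 11, slack = 6, bound satisfied, not MDS.

Singleton bound: d ≤ n − k + 1.
Here n = 14, k = 4, so n − k + 1 = 11.
Given d = 5, check d ≤ 11: YES.
Slack = (n − k + 1) − d = 6.
The code is NOT MDS (slack = 6 > 0).
Description: the claimed parameters are [14, 4, 5]_11; such a code would be non-MDS.


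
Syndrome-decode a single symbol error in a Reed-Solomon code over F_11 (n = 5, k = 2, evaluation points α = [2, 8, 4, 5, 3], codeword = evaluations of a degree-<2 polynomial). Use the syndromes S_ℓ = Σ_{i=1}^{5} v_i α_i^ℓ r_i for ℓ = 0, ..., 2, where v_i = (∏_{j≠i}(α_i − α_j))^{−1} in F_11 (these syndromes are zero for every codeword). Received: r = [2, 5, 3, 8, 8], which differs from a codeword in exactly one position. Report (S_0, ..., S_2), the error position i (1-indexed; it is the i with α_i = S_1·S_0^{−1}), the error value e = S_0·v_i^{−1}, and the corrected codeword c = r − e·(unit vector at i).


S = (8, 7, 2), error at position 4, error magnitude e = 10, c = [2, 5, 3, 9, 8].

Step 1: column multipliers v_i = (∏_{j≠i}(α_i − α_j))^{−1} mod 11.
  i = 1 (α = 2): (2−8)(2−4)(2−5)(2−3) = (−6)·(−2)·(−3)·(−1) = 36 ≡ 3, so v_1 = 3^{−1} = 4 (mod 11).
  i = 2 (α = 8): (8−2)(8−4)(8−5)(8−3) = 6·4·3·5 = 360 ≡ 8, so v_2 = 8^{−1} = 7 (mod 11).
  i = 3 (α = 4): (4−2)(4−8)(4−5)(4−3) = 2·(−4)·(−1)·1 = 8 ≡ 8, so v_3 = 8^{−1} = 7 (mod 11).
  i = 4 (α = 5): (5−2)(5−8)(5−4)(5−3) = 3·(−3)·1·2 = −18 ≡ 4, so v_4 = 4^{−1} = 3 (mod 11).
  i = 5 (α = 3): (3−2)(3−8)(3−4)(3−5) = 1·(−5)·(−1)·(−2) = −10 ≡ 1, so v_5 = 1^{−1} = 1 (mod 11).
  v = [4, 7, 7, 3, 1].
Step 2: syndromes of r = [2, 5, 3, 8, 8] (all sums mod 11).
  S_0 = Σ v_i r_i = 4·2 + 7·5 + 7·3 + 3·8 + 1·8 = 96 ≡ 8.
  S_1 = Σ v_i α_i r_i = 4·2·2 + 7·8·5 + 7·4·3 + 3·5·8 + 1·3·8 = 524 ≡ 7.
  α_i^2 mod 11 = [4, 9, 5, 3, 9].
  S_2 = Σ v_i α_i^2 r_i = 4·4·2 + 7·9·5 + 7·5·3 + 3·3·8 + 1·9·8 = 596 ≡ 2.
  S = (8, 7, 2) ≠ 0, so r is not a codeword (an error is present).
Step 3: locate the error. For a single error e at position i, S_ℓ = v_i·e·α_i^ℓ, so α_err = S_1/S_0.
  S_0^{−1} = 8^{−1} = 7 (mod 11), so α_err = 7·7 = 49 ≡ 5 = α_4. Error position i = 4.
  Consistency check: S_2/S_1 = 2·8 = 16 ≡ 5 = α_err ✓ (single-error assumption holds).
Step 4: error magnitude e = S_0/v_4 = S_0·∏_{j≠4}(α_4 − α_j) = 8·4 = 32 ≡ 10 (mod 11).
Step 5: correct position 4: c_4 = r_4 − e = 8 − 10 ≡ 9 (mod 11). Hence c = [2, 5, 3, 9, 8].
  Check: interpolating c through the α_i gives m(x) = 1 + 6·x (degree < 2) with m(α_i) = c_i for every i, so c is indeed a codeword.


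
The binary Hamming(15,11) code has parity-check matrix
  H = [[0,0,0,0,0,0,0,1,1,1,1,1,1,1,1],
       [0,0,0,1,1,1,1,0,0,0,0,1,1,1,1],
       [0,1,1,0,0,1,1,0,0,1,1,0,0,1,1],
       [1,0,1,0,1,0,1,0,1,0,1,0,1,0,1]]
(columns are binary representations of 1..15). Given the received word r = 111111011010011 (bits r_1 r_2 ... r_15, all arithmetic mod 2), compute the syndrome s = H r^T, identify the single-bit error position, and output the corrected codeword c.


s = (1, 1, 0, 0)^T, error position = 12, corrected codeword c = 111111011011011

Compute s = H r^T mod 2 one row at a time:
  s_1 = 1 + 1 + 0 + 1 + 0 + 0 + 1 + 1 = 5 ≡ 1 (mod 2).
  s_2 = 1 + 1 + 1 + 0 + 0 + 0 + 1 + 1 = 5 ≡ 1 (mod 2).
  s_3 = 1 + 1 + 1 + 0 + 0 + 1 + 1 + 1 = 6 ≡ 0 (mod 2).
  s_4 = 1 + 1 + 1 + 0 + 1 + 1 + 0 + 1 = 6 ≡ 0 (mod 2).
s = (1, 1, 0, 0)^T — this equals column 12 of H (binary 1100), so error is at position 12.
Correct: flip bit 12 of r = 111111011010011 to get c = 111111011011011.


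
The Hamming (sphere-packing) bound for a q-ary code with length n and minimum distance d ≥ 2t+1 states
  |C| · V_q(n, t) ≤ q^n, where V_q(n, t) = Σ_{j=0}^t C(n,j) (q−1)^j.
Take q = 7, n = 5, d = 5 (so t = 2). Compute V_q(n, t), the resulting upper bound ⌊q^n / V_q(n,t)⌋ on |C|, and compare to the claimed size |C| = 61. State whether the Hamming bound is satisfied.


V_q(n, t) = 391, q^n = 16807, Hamming bound = 42, |C| = 61 > bound (violated).

Step 1: Compute V_q(n, t) = Σ_{j=0}^2 C(n, j) (q−1)^j.
  j = 0: C(5,0)·(6)^0 = 1·1 = 1.
  j = 1: C(5,1)·(6)^1 = 5·6 = 30.
  j = 2: C(5,2)·(6)^2 = 10·36 = 360.
  V_q(n, t) = 1 + 30 + 360 = 391.
Step 2: q^n = 7^5 = 16807.
Step 3: Hamming bound ⌊q^n / V_q(n,t)⌋ = ⌊16807/391⌋ = 42.
Step 4: Compare |C| = 61 to 42: violated.
The claimed |C| lies above the Hamming bound, so no 7-ary code of length 5 with d ≥ 5 can have 61 codewords.


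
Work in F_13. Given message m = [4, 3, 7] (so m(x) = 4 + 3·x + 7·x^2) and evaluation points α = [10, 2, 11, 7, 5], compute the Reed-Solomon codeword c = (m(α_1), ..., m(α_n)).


c = [6, 12, 0, 4, 12]

Message polynomial: m(x) = 4 + 3·x + 7·x^2 (mod 13).
For each evaluation point α_i, compute m(α_i) mod 13:
  α_1 = 10: Horner steps 7 → 8 → 6, so m(10) = 6.
  α_2 = 2: Horner steps 7 → 4 → 12, so m(2) = 12.
  α_3 = 11: Horner steps 7 → 2 → 0, so m(11) = 0.
  α_4 = 7: Horner steps 7 → 0 → 4, so m(7) = 4.
  α_5 = 5: Horner steps 7 → 12 → 12, so m(5) = 12.
Codeword c = [6, 12, 0, 4, 12] ∈ F_13^5.


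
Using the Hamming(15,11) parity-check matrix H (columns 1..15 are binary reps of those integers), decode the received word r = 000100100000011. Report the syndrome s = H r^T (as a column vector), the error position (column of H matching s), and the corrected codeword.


s = (0, 0, 1, 0)^T, error position = 2, corrected codeword c = 010100100000011

Compute s = H r^T mod 2 one row at a time:
  s_1 = 0 + 0 + 0 + 0 + 0 + 0 + 1 + 1 = 2 ≡ 0 (mod 2).
  s_2 = 1 + 0 + 0 + 1 + 0 + 0 + 1 + 1 = 4 ≡ 0 (mod 2).
  s_3 = 0 + 0 + 0 + 1 + 0 + 0 + 1 + 1 = 3 ≡ 1 (mod 2).
  s_4 = 0 + 0 + 0 + 1 + 0 + 0 + 0 + 1 = 2 ≡ 0 (mod 2).
s = (0, 0, 1, 0)^T — this equals column 2 of H (binary 0010), so error is at position 2.
Correct: flip bit 2 of r = 000100100000011 to get c = 010100100000011.


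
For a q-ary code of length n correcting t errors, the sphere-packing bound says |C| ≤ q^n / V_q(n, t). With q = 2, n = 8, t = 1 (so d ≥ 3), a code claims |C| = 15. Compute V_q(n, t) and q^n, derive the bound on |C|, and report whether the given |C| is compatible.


V_q(n, t) = 9, q^n = 256, Hamming bound = 28, |C| = 15 ≤ bound (satisfied).

Step 1: Compute V_q(n, t) = Σ_{j=0}^1 C(n, j) (q−1)^j.
  j = 0: C(8,0)·(1)^0 = 1·1 = 1.
  j = 1: C(8,1)·(1)^1 = 8·1 = 8.
  V_q(n, t) = 1 + 8 = 9.
Step 2: q^n = 2^8 = 256.
Step 3: Hamming bound ⌊q^n / V_q(n,t)⌋ = ⌊256/9⌋ = 28.
Step 4: Compare |C| = 15 to 28: satisfied.
The claimed |C| lies below the Hamming bound.


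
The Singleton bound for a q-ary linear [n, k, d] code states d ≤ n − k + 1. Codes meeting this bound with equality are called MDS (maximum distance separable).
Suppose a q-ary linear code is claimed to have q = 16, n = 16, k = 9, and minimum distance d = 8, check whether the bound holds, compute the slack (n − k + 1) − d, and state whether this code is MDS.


Singleton RHS = n − k + 1 = 8, slack = 0, bound satisfied, MDS.

Singleton bound: d ≤ n − k + 1.
Here n = 16, k = 9, so n − k + 1 = 8.
Given d = 8, check d ≤ 8: YES.
Slack = (n − k + 1) − d = 0.
The code is MDS (slack = 0).
Description: the claimed parameters are [16, 9, 8]_16; such a code would be MDS (meets Singleton bound).


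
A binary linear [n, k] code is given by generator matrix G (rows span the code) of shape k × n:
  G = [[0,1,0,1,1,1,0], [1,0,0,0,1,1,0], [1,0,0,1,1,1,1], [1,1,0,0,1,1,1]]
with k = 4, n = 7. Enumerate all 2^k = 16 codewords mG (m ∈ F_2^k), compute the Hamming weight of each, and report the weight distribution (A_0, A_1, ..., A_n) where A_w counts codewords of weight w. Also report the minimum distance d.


Weight distribution: A_0 = 1, A_1 = 1, A_2 = 4, A_3 = 4, A_4 = 3, A_5 = 3. Minimum distance d = 1.

Enumerate all 2^4 = 16 messages m ∈ F_2^4.
For each, compute codeword c = mG in F_2^7, then tally its weight.
  m = 0000 → c = 0000000, weight = 0.
  m = 1000 → c = 0101110, weight = 4.
  m = 0100 → c = 1000110, weight = 3.
  m = 1100 → c = 1101000, weight = 3.
  m = 0010 → c = 1001111, weight = 5.
  m = 1010 → c = 1100001, weight = 3.
  m = 0110 → c = 0001001, weight = 2.
  m = 1110 → c = 0100111, weight = 4.
  m = 0001 → c = 1100111, weight = 5.
  m = 1001 → c = 1001001, weight = 3.
  m = 0101 → c = 0100001, weight = 2.
  m = 1101 → c = 0001111, weight = 4.
  m = 0011 → c = 0101000, weight = 2.
  m = 1011 → c = 0000110, weight = 2.
  m = 0111 → c = 1101110, weight = 5.
  m = 1111 → c = 1000000, weight = 1.
Tally weights:
  weight 0: 1 codewords.
  weight 1: 1 codewords.
  weight 2: 4 codewords.
  weight 3: 4 codewords.
  weight 4: 3 codewords.
  weight 5: 3 codewords.
Minimum distance d = smallest w > 0 with A_w > 0 = 1.
Sanity: Σ A_w = 16 = 2^4 = 16 ✓.


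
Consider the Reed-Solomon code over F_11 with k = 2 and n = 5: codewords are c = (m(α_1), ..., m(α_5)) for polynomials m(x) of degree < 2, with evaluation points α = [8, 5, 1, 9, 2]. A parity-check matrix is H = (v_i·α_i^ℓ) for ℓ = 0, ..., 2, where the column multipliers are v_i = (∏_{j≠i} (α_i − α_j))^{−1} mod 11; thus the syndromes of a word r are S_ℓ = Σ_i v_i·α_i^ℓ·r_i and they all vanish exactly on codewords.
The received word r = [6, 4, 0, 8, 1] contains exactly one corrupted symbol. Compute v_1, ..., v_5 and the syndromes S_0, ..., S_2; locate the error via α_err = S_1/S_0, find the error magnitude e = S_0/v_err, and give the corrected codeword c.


S = (9, 6, 4), error at position 1, error magnitude e = 10, c = [7, 4, 0, 8, 1].

Step 1: column multipliers v_i = (∏_{j≠i}(α_i − α_j))^{−1} mod 11.
  i = 1 (α = 8): (8−5)(8−1)(8−9)(8−2) = 3·7·(−1)·6 = −126 ≡ 6, so v_1 = 6^{−1} = 2 (mod 11).
  i = 2 (α = 5): (5−8)(5−1)(5−9)(5−2) = (−3)·4·(−4)·3 = 144 ≡ 1, so v_2 = 1^{−1} = 1 (mod 11).
  i = 3 (α = 1): (1−8)(1−5)(1−9)(1−2) = (−7)·(−4)·(−8)·(−1) = 224 ≡ 4, so v_3 = 4^{−1} = 3 (mod 11).
  i = 4 (α = 9): (9−8)(9−5)(9−1)(9−2) = 1·4·8·7 = 224 ≡ 4, so v_4 = 4^{−1} = 3 (mod 11).
  i = 5 (α = 2): (2−8)(2−5)(2−1)(2−9) = (−6)·(−3)·1·(−7) = −126 ≡ 6, so v_5 = 6^{−1} = 2 (mod 11).
  v = [2, 1, 3, 3, 2].
Step 2: syndromes of r = [6, 4, 0, 8, 1] (all sums mod 11).
  S_0 = Σ v_i r_i = 2·6 + 1·4 + 3·0 + 3·8 + 2·1 = 42 ≡ 9.
  S_1 = Σ v_i α_i r_i = 2·8·6 + 1·5·4 + 3·1·0 + 3·9·8 + 2·2·1 = 336 ≡ 6.
  α_i^2 mod 11 = [9, 3, 1, 4, 4].
  S_2 = Σ v_i α_i^2 r_i = 2·9·6 + 1·3·4 + 3·1·0 + 3·4·8 + 2·4·1 = 224 ≡ 4.
  S = (9, 6, 4) ≠ 0, so r is not a codeword (an error is present).
Step 3: locate the error. For a single error e at position i, S_ℓ = v_i·e·α_i^ℓ, so α_err = S_1/S_0.
  S_0^{−1} = 9^{−1} = 5 (mod 11), so α_err = 6·5 = 30 ≡ 8 = α_1. Error position i = 1.
  Consistency check: S_2/S_1 = 4·2 = 8 ≡ 8 = α_err ✓ (single-error assumption holds).
Step 4: error magnitude e = S_0/v_1 = S_0·∏_{j≠1}(α_1 − α_j) = 9·6 = 54 ≡ 10 (mod 11).
Step 5: correct position 1: c_1 = r_1 − e = 6 − 10 ≡ 7 (mod 11). Hence c = [7, 4, 0, 8, 1].
  Check: interpolating c through the α_i gives m(x) = 10 + 1·x (degree < 2) with m(α_i) = c_i for every i, so c is indeed a codeword.


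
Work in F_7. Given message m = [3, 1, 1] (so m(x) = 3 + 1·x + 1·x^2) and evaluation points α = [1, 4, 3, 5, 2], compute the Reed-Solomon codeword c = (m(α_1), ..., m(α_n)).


c = [5, 2, 1, 5, 2]

Message polynomial: m(x) = 3 + 1·x + 1·x^2 (mod 7).
For each evaluation point α_i, compute m(α_i) mod 7:
  α_1 = 1: Horner steps 1 → 2 → 5, so m(1) = 5.
  α_2 = 4: Horner steps 1 → 5 → 2, so m(4) = 2.
  α_3 = 3: Horner steps 1 → 4 → 1, so m(3) = 1.
  α_4 = 5: Horner steps 1 → 6 → 5, so m(5) = 5.
  α_5 = 2: Horner steps 1 → 3 → 2, so m(2) = 2.
Codeword c = [5, 2, 1, 5, 2] ∈ F_7^5.


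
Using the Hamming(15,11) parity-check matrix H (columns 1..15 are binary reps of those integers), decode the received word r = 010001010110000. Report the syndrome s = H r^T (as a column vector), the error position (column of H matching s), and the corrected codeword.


s = (1, 1, 0, 1)^T, error position = 13, corrected codeword c = 010001010110100

Compute s = H r^T mod 2 one row at a time:
  s_1 = 1 + 0 + 1 + 1 + 0 + 0 + 0 + 0 = 3 ≡ 1 (mod 2).
  s_2 = 0 + 0 + 1 + 0 + 0 + 0 + 0 + 0 = 1 ≡ 1 (mod 2).
  s_3 = 1 + 0 + 1 + 0 + 1 + 1 + 0 + 0 = 4 ≡ 0 (mod 2).
  s_4 = 0 + 0 + 0 + 0 + 0 + 1 + 0 + 0 = 1 ≡ 1 (mod 2).
s = (1, 1, 0, 1)^T — this equals column 13 of H (binary 1101), so error is at position 13.
Correct: flip bit 13 of r = 010001010110000 to get c = 010001010110100.


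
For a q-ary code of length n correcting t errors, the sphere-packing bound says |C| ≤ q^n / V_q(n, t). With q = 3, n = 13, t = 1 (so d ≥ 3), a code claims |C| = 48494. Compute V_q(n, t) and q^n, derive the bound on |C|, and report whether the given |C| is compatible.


V_q(n, t) = 27, q^n = 1594323, Hamming bound = 59049, |C| = 48494 ≤ bound (satisfied).

Step 1: Compute V_q(n, t) = Σ_{j=0}^1 C(n, j) (q−1)^j.
  j = 0: C(13,0)·(2)^0 = 1·1 = 1.
  j = 1: C(13,1)·(2)^1 = 13·2 = 26.
  V_q(n, t) = 1 + 26 = 27.
Step 2: q^n = 3^13 = 1594323.
Step 3: Hamming bound ⌊q^n / V_q(n,t)⌋ = ⌊1594323/27⌋ = 59049.
Step 4: Compare |C| = 48494 to 59049: satisfied.
The claimed |C| lies below the Hamming bound.


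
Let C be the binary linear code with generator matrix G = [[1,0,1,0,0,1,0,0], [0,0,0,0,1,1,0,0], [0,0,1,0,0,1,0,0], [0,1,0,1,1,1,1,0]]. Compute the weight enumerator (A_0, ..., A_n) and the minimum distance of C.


Weight distribution: A_0 = 1, A_1 = 1, A_2 = 3, A_3 = 4, A_4 = 1, A_5 = 3, A_6 = 3. Minimum distance d = 1.

Enumerate all 2^4 = 16 messages m ∈ F_2^4.
For each, compute codeword c = mG in F_2^8, then tally its weight.
  m = 0000 → c = 00000000, weight = 0.
  m = 1000 → c = 10100100, weight = 3.
  m = 0100 → c = 00001100, weight = 2.
  m = 1100 → c = 10101000, weight = 3.
  m = 0010 → c = 00100100, weight = 2.
  m = 1010 → c = 10000000, weight = 1.
  m = 0110 → c = 00101000, weight = 2.
  m = 1110 → c = 10001100, weight = 3.
  m = 0001 → c = 01011110, weight = 5.
  m = 1001 → c = 11111010, weight = 6.
  m = 0101 → c = 01010010, weight = 3.
  m = 1101 → c = 11110110, weight = 6.
  m = 0011 → c = 01111010, weight = 5.
  m = 1011 → c = 11011110, weight = 6.
  m = 0111 → c = 01110110, weight = 5.
  m = 1111 → c = 11010010, weight = 4.
Tally weights:
  weight 0: 1 codewords.
  weight 1: 1 codewords.
  weight 2: 3 codewords.
  weight 3: 4 codewords.
  weight 4: 1 codewords.
  weight 5: 3 codewords.
  weight 6: 3 codewords.
Minimum distance d = smallest w > 0 with A_w > 0 = 1.
Sanity: Σ A_w = 16 = 2^4 = 16 ✓.


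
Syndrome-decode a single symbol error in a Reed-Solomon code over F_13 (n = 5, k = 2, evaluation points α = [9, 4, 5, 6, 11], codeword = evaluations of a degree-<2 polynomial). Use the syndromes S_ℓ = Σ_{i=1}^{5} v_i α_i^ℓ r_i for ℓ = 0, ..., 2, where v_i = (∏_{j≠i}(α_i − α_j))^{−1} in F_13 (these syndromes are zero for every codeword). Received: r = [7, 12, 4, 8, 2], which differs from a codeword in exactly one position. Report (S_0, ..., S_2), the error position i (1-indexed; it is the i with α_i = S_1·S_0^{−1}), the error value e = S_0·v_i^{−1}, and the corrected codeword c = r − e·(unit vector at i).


S = (5, 7, 2), error at position 2, error magnitude e = 12, c = [7, 0, 4, 8, 2].

Step 1: column multipliers v_i = (∏_{j≠i}(α_i − α_j))^{−1} mod 13.
  i = 1 (α = 9): (9−4)(9−5)(9−6)(9−11) = 5·4·3·(−2) = −120 ≡ 10, so v_1 = 10^{−1} = 4 (mod 13).
  i = 2 (α = 4): (4−9)(4−5)(4−6)(4−11) = (−5)·(−1)·(−2)·(−7) = 70 ≡ 5, so v_2 = 5^{−1} = 8 (mod 13).
  i = 3 (α = 5): (5−9)(5−4)(5−6)(5−11) = (−4)·1·(−1)·(−6) = −24 ≡ 2, so v_3 = 2^{−1} = 7 (mod 13).
  i = 4 (α = 6): (6−9)(6−4)(6−5)(6−11) = (−3)·2·1·(−5) = 30 ≡ 4, so v_4 = 4^{−1} = 10 (mod 13).
  i = 5 (α = 11): (11−9)(11−4)(11−5)(11−6) = 2·7·6·5 = 420 ≡ 4, so v_5 = 4^{−1} = 10 (mod 13).
  v = [4, 8, 7, 10, 10].
Step 2: syndromes of r = [7, 12, 4, 8, 2] (all sums mod 13).
  S_0 = Σ v_i r_i = 4·7 + 8·12 + 7·4 + 10·8 + 10·2 = 252 ≡ 5.
  S_1 = Σ v_i α_i r_i = 4·9·7 + 8·4·12 + 7·5·4 + 10·6·8 + 10·11·2 = 1476 ≡ 7.
  α_i^2 mod 13 = [3, 3, 12, 10, 4].
  S_2 = Σ v_i α_i^2 r_i = 4·3·7 + 8·3·12 + 7·12·4 + 10·10·8 + 10·4·2 = 1588 ≡ 2.
  S = (5, 7, 2) ≠ 0, so r is not a codeword (an error is present).
Step 3: locate the error. For a single error e at position i, S_ℓ = v_i·e·α_i^ℓ, so α_err = S_1/S_0.
  S_0^{−1} = 5^{−1} = 8 (mod 13), so α_err = 7·8 = 56 ≡ 4 = α_2. Error position i = 2.
  Consistency check: S_2/S_1 = 2·2 = 4 ≡ 4 = α_err ✓ (single-error assumption holds).
Step 4: error magnitude e = S_0/v_2 = S_0·∏_{j≠2}(α_2 − α_j) = 5·5 = 25 ≡ 12 (mod 13).
Step 5: correct position 2: c_2 = r_2 − e = 12 − 12 ≡ 0 (mod 13). Hence c = [7, 0, 4, 8, 2].
  Check: interpolating c through the α_i gives m(x) = 10 + 4·x (degree < 2) with m(α_i) = c_i for every i, so c is indeed a codeword.


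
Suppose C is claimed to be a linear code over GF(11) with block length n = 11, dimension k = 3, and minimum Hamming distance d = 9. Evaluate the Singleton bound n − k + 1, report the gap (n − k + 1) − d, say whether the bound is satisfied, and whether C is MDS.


Singleton RHS = n − k + 1 = 9, slack = 0, bound satisfied, MDS.

Singleton bound: d ≤ n − k + 1.
Here n = 11, k = 3, so n − k + 1 = 9.
Given d = 9, check d ≤ 9: YES.
Slack = (n − k + 1) − d = 0.
The code is MDS (slack = 0).
Description: the claimed parameters are [11, 3, 9]_11; such a code would be MDS (meets Singleton bound).


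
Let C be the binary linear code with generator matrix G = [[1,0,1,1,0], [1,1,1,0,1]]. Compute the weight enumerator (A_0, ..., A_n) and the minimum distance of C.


Weight distribution: A_0 = 1, A_3 = 2, A_4 = 1. Minimum distance d = 3.

Enumerate all 2^2 = 4 messages m ∈ F_2^2.
For each, compute codeword c = mG in F_2^5, then tally its weight.
  m = 00 → c = 00000, weight = 0.
  m = 10 → c = 10110, weight = 3.
  m = 01 → c = 11101, weight = 4.
  m = 11 → c = 01011, weight = 3.
Tally weights:
  weight 0: 1 codewords.
  weight 3: 2 codewords.
  weight 4: 1 codewords.
Minimum distance d = smallest w > 0 with A_w > 0 = 3.
Sanity: Σ A_w = 4 = 2^2 = 4 ✓.


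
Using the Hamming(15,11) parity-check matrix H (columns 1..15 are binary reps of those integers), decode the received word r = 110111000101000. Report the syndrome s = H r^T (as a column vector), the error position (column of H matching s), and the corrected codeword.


s = (0, 0, 1, 0)^T, error position = 2, corrected codeword c = 100111000101000

Compute s = H r^T mod 2 one row at a time:
  s_1 = 0 + 0 + 1 + 0 + 1 + 0 + 0 + 0 = 2 ≡ 0 (mod 2).
  s_2 = 1 + 1 + 1 + 0 + 1 + 0 + 0 + 0 = 4 ≡ 0 (mod 2).
  s_3 = 1 + 0 + 1 + 0 + 1 + 0 + 0 + 0 = 3 ≡ 1 (mod 2).
  s_4 = 1 + 0 + 1 + 0 + 0 + 0 + 0 + 0 = 2 ≡ 0 (mod 2).
s = (0, 0, 1, 0)^T — this equals column 2 of H (binary 0010), so error is at position 2.
Correct: flip bit 2 of r = 110111000101000 to get c = 100111000101000.


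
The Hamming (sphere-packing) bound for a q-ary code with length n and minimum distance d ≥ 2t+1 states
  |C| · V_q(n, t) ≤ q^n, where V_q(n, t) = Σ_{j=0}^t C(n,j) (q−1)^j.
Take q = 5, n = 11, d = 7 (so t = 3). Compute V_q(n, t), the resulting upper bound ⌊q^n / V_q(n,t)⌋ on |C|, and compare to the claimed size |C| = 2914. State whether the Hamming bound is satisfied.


V_q(n, t) = 11485, q^n = 48828125, Hamming bound = 4251, |C| = 2914 ≤ bound (satisfied).

Step 1: Compute V_q(n, t) = Σ_{j=0}^3 C(n, j) (q−1)^j.
  j = 0: C(11,0)·(4)^0 = 1·1 = 1.
  j = 1: C(11,1)·(4)^1 = 11·4 = 44.
  j = 2: C(11,2)·(4)^2 = 55·16 = 880.
  j = 3: C(11,3)·(4)^3 = 165·64 = 10560.
  V_q(n, t) = 1 + 44 + 880 + 10560 = 11485.
Step 2: q^n = 5^11 = 48828125.
Step 3: Hamming bound ⌊q^n / V_q(n,t)⌋ = ⌊48828125/11485⌋ = 4251.
Step 4: Compare |C| = 2914 to 4251: satisfied.
The claimed |C| lies below the Hamming bound.


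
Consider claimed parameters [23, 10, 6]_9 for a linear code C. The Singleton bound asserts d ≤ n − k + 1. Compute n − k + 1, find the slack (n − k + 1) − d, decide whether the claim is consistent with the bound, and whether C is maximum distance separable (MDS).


Singleton RHS = n − k + 1 = 14, slack = 8, bound satisfied, not MDS.

Singleton bound: d ≤ n − k + 1.
Here n = 23, k = 10, so n − k + 1 = 14.
Given d = 6, check d ≤ 14: YES.
Slack = (n − k + 1) − d = 8.
The code is NOT MDS (slack = 8 > 0).
Description: the claimed parameters are [23, 10, 6]_9; such a code would be non-MDS.


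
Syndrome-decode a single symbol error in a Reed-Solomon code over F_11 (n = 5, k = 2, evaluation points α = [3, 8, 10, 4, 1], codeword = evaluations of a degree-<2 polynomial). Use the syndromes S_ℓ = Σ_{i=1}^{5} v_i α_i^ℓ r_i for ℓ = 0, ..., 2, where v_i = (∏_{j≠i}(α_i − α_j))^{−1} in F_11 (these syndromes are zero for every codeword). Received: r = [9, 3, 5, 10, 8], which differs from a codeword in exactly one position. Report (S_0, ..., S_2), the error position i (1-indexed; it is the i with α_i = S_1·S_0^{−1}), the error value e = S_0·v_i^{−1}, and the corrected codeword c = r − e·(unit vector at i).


S = (3, 3, 3), error at position 5, error magnitude e = 1, c = [9, 3, 5, 10, 7].

Step 1: column multipliers v_i = (∏_{j≠i}(α_i − α_j))^{−1} mod 11.
  i = 1 (α = 3): (3−8)(3−10)(3−4)(3−1) = (−5)·(−7)·(−1)·2 = −70 ≡ 7, so v_1 = 7^{−1} = 8 (mod 11).
  i = 2 (α = 8): (8−3)(8−10)(8−4)(8−1) = 5·(−2)·4·7 = −280 ≡ 6, so v_2 = 6^{−1} = 2 (mod 11).
  i = 3 (α = 10): (10−3)(10−8)(10−4)(10−1) = 7·2·6·9 = 756 ≡ 8, so v_3 = 8^{−1} = 7 (mod 11).
  i = 4 (α = 4): (4−3)(4−8)(4−10)(4−1) = 1·(−4)·(−6)·3 = 72 ≡ 6, so v_4 = 6^{−1} = 2 (mod 11).
  i = 5 (α = 1): (1−3)(1−8)(1−10)(1−4) = (−2)·(−7)·(−9)·(−3) = 378 ≡ 4, so v_5 = 4^{−1} = 3 (mod 11).
  v = [8, 2, 7, 2, 3].
Step 2: syndromes of r = [9, 3, 5, 10, 8] (all sums mod 11).
  S_0 = Σ v_i r_i = 8·9 + 2·3 + 7·5 + 2·10 + 3·8 = 157 ≡ 3.
  S_1 = Σ v_i α_i r_i = 8·3·9 + 2·8·3 + 7·10·5 + 2·4·10 + 3·1·8 = 718 ≡ 3.
  α_i^2 mod 11 = [9, 9, 1, 5, 1].
  S_2 = Σ v_i α_i^2 r_i = 8·9·9 + 2·9·3 + 7·1·5 + 2·5·10 + 3·1·8 = 861 ≡ 3.
  S = (3, 3, 3) ≠ 0, so r is not a codeword (an error is present).
Step 3: locate the error. For a single error e at position i, S_ℓ = v_i·e·α_i^ℓ, so α_err = S_1/S_0.
  S_0^{−1} = 3^{−1} = 4 (mod 11), so α_err = 3·4 = 12 ≡ 1 = α_5. Error position i = 5.
  Consistency check: S_2/S_1 = 3·4 = 12 ≡ 1 = α_err ✓ (single-error assumption holds).
Step 4: error magnitude e = S_0/v_5 = S_0·∏_{j≠5}(α_5 − α_j) = 3·4 = 12 ≡ 1 (mod 11).
Step 5: correct position 5: c_5 = r_5 − e = 8 − 1 ≡ 7 (mod 11). Hence c = [9, 3, 5, 10, 7].
  Check: interpolating c through the α_i gives m(x) = 6 + 1·x (degree < 2) with m(α_i) = c_i for every i, so c is indeed a codeword.


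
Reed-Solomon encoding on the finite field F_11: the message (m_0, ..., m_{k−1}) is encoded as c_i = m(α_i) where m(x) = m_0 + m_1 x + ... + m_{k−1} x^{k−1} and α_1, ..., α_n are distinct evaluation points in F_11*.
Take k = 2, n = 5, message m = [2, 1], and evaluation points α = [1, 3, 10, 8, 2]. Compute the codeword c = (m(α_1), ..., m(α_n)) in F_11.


c = [3, 5, 1, 10, 4]

Message polynomial: m(x) = 2 + 1·x (mod 11).
For each evaluation point α_i, compute m(α_i) mod 11:
  α_1 = 1: Horner steps 1 → 3, so m(1) = 3.
  α_2 = 3: Horner steps 1 → 5, so m(3) = 5.
  α_3 = 10: Horner steps 1 → 1, so m(10) = 1.
  α_4 = 8: Horner steps 1 → 10, so m(8) = 10.
  α_5 = 2: Horner steps 1 → 4, so m(2) = 4.
Codeword c = [3, 5, 1, 10, 4] ∈ F_11^5.


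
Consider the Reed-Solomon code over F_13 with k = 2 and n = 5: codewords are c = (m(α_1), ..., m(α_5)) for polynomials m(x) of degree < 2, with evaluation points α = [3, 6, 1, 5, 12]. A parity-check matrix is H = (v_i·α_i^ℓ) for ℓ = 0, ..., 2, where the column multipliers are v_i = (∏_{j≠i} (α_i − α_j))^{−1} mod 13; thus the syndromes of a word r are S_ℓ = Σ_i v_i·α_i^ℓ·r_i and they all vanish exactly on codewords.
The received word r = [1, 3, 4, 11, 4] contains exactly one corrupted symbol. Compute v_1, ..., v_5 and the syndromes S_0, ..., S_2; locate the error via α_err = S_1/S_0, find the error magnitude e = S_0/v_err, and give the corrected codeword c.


S = (8, 5, 8), error at position 5, error magnitude e = 10, c = [1, 3, 4, 11, 7].

Step 1: column multipliers v_i = (∏_{j≠i}(α_i − α_j))^{−1} mod 13.
  i = 1 (α = 3): (3−6)(3−1)(3−5)(3−12) = (−3)·2·(−2)·(−9) = −108 ≡ 9, so v_1 = 9^{−1} = 3 (mod 13).
  i = 2 (α = 6): (6−3)(6−1)(6−5)(6−12) = 3·5·1·(−6) = −90 ≡ 1, so v_2 = 1^{−1} = 1 (mod 13).
  i = 3 (α = 1): (1−3)(1−6)(1−5)(1−12) = (−2)·(−5)·(−4)·(−11) = 440 ≡ 11, so v_3 = 11^{−1} = 6 (mod 13).
  i = 4 (α = 5): (5−3)(5−6)(5−1)(5−12) = 2·(−1)·4·(−7) = 56 ≡ 4, so v_4 = 4^{−1} = 10 (mod 13).
  i = 5 (α = 12): (12−3)(12−6)(12−1)(12−5) = 9·6·11·7 = 4158 ≡ 11, so v_5 = 11^{−1} = 6 (mod 13).
  v = [3, 1, 6, 10, 6].
Step 2: syndromes of r = [1, 3, 4, 11, 4] (all sums mod 13).
  S_0 = Σ v_i r_i = 3·1 + 1·3 + 6·4 + 10·11 + 6·4 = 164 ≡ 8.
  S_1 = Σ v_i α_i r_i = 3·3·1 + 1·6·3 + 6·1·4 + 10·5·11 + 6·12·4 = 889 ≡ 5.
  α_i^2 mod 13 = [9, 10, 1, 12, 1].
  S_2 = Σ v_i α_i^2 r_i = 3·9·1 + 1·10·3 + 6·1·4 + 10·12·11 + 6·1·4 = 1425 ≡ 8.
  S = (8, 5, 8) ≠ 0, so r is not a codeword (an error is present).
Step 3: locate the error. For a single error e at position i, S_ℓ = v_i·e·α_i^ℓ, so α_err = S_1/S_0.
  S_0^{−1} = 8^{−1} = 5 (mod 13), so α_err = 5·5 = 25 ≡ 12 = α_5. Error position i = 5.
  Consistency check: S_2/S_1 = 8·8 = 64 ≡ 12 = α_err ✓ (single-error assumption holds).
Step 4: error magnitude e = S_0/v_5 = S_0·∏_{j≠5}(α_5 − α_j) = 8·11 = 88 ≡ 10 (mod 13).
Step 5: correct position 5: c_5 = r_5 − e = 4 − 10 ≡ 7 (mod 13). Hence c = [1, 3, 4, 11, 7].
  Check: interpolating c through the α_i gives m(x) = 12 + 5·x (degree < 2) with m(α_i) = c_i for every i, so c is indeed a codeword.


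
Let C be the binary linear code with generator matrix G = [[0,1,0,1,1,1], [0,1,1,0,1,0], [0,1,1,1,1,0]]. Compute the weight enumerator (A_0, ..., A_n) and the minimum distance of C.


Weight distribution: A_0 = 1, A_1 = 1, A_2 = 1, A_3 = 3, A_4 = 2. Minimum distance d = 1.

Enumerate all 2^3 = 8 messages m ∈ F_2^3.
For each, compute codeword c = mG in F_2^6, then tally its weight.
  m = 000 → c = 000000, weight = 0.
  m = 100 → c = 010111, weight = 4.
  m = 010 → c = 011010, weight = 3.
  m = 110 → c = 001101, weight = 3.
  m = 001 → c = 011110, weight = 4.
  m = 101 → c = 001001, weight = 2.
  m = 011 → c = 000100, weight = 1.
  m = 111 → c = 010011, weight = 3.
Tally weights:
  weight 0: 1 codewords.
  weight 1: 1 codewords.
  weight 2: 1 codewords.
  weight 3: 3 codewords.
  weight 4: 2 codewords.
Minimum distance d = smallest w > 0 with A_w > 0 = 1.
Sanity: Σ A_w = 8 = 2^3 = 8 ✓.


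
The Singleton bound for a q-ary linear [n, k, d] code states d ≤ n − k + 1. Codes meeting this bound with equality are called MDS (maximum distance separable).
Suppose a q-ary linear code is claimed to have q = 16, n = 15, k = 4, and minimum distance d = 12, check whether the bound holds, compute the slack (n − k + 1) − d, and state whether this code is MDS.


Singleton RHS = n − k + 1 = 12, slack = 0, bound satisfied, MDS.

Singleton bound: d ≤ n − k + 1.
Here n = 15, k = 4, so n − k + 1 = 12.
Given d = 12, check d ≤ 12: YES.
Slack = (n − k + 1) − d = 0.
The code is MDS (slack = 0).
Description: the claimed parameters are [15, 4, 12]_16; such a code would be MDS (meets Singleton bound).


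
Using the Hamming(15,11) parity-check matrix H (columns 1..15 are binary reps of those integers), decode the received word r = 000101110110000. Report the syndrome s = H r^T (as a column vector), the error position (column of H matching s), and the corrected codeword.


s = (1, 1, 0, 0)^T, error position = 12, corrected codeword c = 000101110111000

Compute s = H r^T mod 2 one row at a time:
  s_1 = 1 + 0 + 1 + 1 + 0 + 0 + 0 + 0 = 3 ≡ 1 (mod 2).
  s_2 = 1 + 0 + 1 + 1 + 0 + 0 + 0 + 0 = 3 ≡ 1 (mod 2).
  s_3 = 0 + 0 + 1 + 1 + 1 + 1 + 0 + 0 = 4 ≡ 0 (mod 2).
  s_4 = 0 + 0 + 0 + 1 + 0 + 1 + 0 + 0 = 2 ≡ 0 (mod 2).
s = (1, 1, 0, 0)^T — this equals column 12 of H (binary 1100), so error is at position 12.
Correct: flip bit 12 of r = 000101110110000 to get c = 000101110111000.


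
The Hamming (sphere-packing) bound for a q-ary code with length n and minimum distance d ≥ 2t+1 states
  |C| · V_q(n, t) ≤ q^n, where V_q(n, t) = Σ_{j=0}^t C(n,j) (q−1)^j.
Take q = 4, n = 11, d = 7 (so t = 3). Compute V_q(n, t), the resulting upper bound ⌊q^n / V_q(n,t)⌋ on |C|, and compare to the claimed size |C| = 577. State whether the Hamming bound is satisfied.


V_q(n, t) = 4984, q^n = 4194304, Hamming bound = 841, |C| = 577 ≤ bound (satisfied).

Step 1: Compute V_q(n, t) = Σ_{j=0}^3 C(n, j) (q−1)^j.
  j = 0: C(11,0)·(3)^0 = 1·1 = 1.
  j = 1: C(11,1)·(3)^1 = 11·3 = 33.
  j = 2: C(11,2)·(3)^2 = 55·9 = 495.
  j = 3: C(11,3)·(3)^3 = 165·27 = 4455.
  V_q(n, t) = 1 + 33 + 495 + 4455 = 4984.
Step 2: q^n = 4^11 = 4194304.
Step 3: Hamming bound ⌊q^n / V_q(n,t)⌋ = ⌊4194304/4984⌋ = 841.
Step 4: Compare |C| = 577 to 841: satisfied.
The claimed |C| lies below the Hamming bound.


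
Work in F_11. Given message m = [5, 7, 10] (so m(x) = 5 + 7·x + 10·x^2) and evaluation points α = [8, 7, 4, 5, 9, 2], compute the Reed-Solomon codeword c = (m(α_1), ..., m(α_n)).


c = [8, 5, 6, 4, 9, 4]

Message polynomial: m(x) = 5 + 7·x + 10·x^2 (mod 11).
For each evaluation point α_i, compute m(α_i) mod 11:
  α_1 = 8: Horner steps 10 → 10 → 8, so m(8) = 8.
  α_2 = 7: Horner steps 10 → 0 → 5, so m(7) = 5.
  α_3 = 4: Horner steps 10 → 3 → 6, so m(4) = 6.
  α_4 = 5: Horner steps 10 → 2 → 4, so m(5) = 4.
  α_5 = 9: Horner steps 10 → 9 → 9, so m(9) = 9.
  α_6 = 2: Horner steps 10 → 5 → 4, so m(2) = 4.
Codeword c = [8, 5, 6, 4, 9, 4] ∈ F_11^6.
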